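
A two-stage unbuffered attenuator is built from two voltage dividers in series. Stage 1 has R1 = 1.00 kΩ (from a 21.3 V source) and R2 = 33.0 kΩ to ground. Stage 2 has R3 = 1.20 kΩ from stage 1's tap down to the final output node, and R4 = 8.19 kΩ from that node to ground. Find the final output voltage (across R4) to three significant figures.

Stage 2 presents R3+R4 = 9.390 kΩ as a load on stage 1's tap.
Stage 1's lower leg becomes R2‖(R3+R4) = 7.310 kΩ, so V_mid = 21.3 × 7.310/8.310 = 18.74 V.
Stage 2 is itself unloaded: V_out = V_mid × R4/(R3+R4) = 18.74 × 8.19/9.390 = 16.3 V.

V_out ≈ 16.3 V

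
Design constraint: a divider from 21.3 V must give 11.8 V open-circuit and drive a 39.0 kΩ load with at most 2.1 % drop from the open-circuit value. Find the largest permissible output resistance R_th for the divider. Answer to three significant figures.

Loading drop = R_th/(R_th + R_L) ≤ 0.0210, so R_th ≤ R_L · ε/(1−ε) = 39.0 kΩ × 0.0210/0.9790 = 837 Ω.
(Any R1, R2 with R2/(R1+R2) = 0.554 and R1‖R2 ≤ 837 Ω will meet the spec.)

R_th ≤ 837 Ω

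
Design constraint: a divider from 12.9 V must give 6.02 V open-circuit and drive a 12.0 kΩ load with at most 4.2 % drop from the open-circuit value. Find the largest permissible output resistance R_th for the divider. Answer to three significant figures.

Loading drop = R_th/(R_th + R_L) ≤ 0.0420, so R_th ≤ R_L · ε/(1−ε) = 12.0 kΩ × 0.0420/0.9580 = 526 Ω.
(Any R1, R2 with R2/(R1+R2) = 0.467 and R1‖R2 ≤ 526 Ω will meet the spec.)

R_th ≤ 526 Ω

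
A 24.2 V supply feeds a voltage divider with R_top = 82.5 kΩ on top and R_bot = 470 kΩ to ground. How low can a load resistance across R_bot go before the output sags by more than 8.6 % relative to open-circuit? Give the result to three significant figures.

R_L(min) ≈ 746 kΩ

Output resistance R_th = R_top‖R_bot = (82.5 × 470)/552.5 = 70.18 kΩ.
The fractional drop is R_th/(R_th + R_L); requiring this ≤ 0.0860 gives R_L ≥ R_th(1/0.0860 − 1) = 70.18 × 10.63 = 746 kΩ.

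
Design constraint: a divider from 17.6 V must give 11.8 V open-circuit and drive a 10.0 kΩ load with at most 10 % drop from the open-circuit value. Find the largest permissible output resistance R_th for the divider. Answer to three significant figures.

Loading drop = R_th/(R_th + R_L) ≤ 0.100, so R_th ≤ R_L · ε/(1−ε) = 10.0 kΩ × 0.100/0.9000 = 1.11 kΩ.

R_th ≤ 1.11 kΩ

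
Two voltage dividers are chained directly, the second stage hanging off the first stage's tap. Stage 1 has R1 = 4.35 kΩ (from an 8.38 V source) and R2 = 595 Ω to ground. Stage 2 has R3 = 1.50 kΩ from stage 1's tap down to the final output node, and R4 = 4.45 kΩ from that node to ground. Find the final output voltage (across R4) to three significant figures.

V_out ≈ 0.693 V

Stage 2 presents R3+R4 = 5950 Ω as a load on stage 1's tap.
Stage 1's lower leg becomes R2‖(R3+R4) = 540.9 Ω, so V_mid = 8.38 × 540.9/4891 = 0.9268 V.
Stage 2 is itself unloaded: V_out = V_mid × R4/(R3+R4) = 0.9268 × 4450/5950 = 0.693 V.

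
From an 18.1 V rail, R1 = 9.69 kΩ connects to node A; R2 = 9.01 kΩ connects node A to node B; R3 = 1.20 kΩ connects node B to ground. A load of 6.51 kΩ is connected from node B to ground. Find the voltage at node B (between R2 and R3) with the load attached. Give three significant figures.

V ≈ 0.930 V

At node B, R3 is in parallel with the load: R3‖R_L = 1.013 kΩ.
Below node A the resistance is R2 + (R3‖R_L) = 10.02 kΩ, so V_A = 18.1 × 10.02/19.71 = 9.203 V.
Then V_B = V_A × (R3‖R_L)/(R2 + R3‖R_L) = 9.203 × 1.013/10.02 = 0.930 V.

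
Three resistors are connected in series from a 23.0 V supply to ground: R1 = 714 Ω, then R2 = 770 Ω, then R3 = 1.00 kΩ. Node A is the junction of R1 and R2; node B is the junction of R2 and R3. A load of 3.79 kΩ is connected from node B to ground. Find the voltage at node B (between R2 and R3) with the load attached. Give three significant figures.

V ≈ 8.00 V

At node B, R3 is in parallel with the load: R3‖R_L = 791.2 Ω.
Below node A the resistance is R2 + (R3‖R_L) = 1561 Ω, so V_A = 23.0 × 1561/2275 = 15.78 V.
Then V_B = V_A × (R3‖R_L)/(R2 + R3‖R_L) = 15.78 × 791.2/1561 = 8.00 V.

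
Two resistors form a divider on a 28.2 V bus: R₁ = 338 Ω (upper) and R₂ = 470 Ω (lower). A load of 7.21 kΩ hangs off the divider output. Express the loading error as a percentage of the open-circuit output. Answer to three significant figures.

The divider's output (Thévenin) resistance is R₁‖R₂ = 196.6 Ω.
Fractional drop under load = R_th/(R_th + R_L) = 196.6 / (196.6 + 7210) = 0.02655.
So the output falls by 2.65 %.

2.65 %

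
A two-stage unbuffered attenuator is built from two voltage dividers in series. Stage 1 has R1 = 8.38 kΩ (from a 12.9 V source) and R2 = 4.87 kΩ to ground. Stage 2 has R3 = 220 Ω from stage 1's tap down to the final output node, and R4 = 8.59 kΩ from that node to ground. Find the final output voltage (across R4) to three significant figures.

Stage 2 presents R3+R4 = 8810 Ω as a load on stage 1's tap.
Stage 1's lower leg becomes R2‖(R3+R4) = 3136 Ω, so V_mid = 12.9 × 3136/11520 = 3.513 V.
Stage 2 is itself unloaded: V_out = V_mid × R4/(R3+R4) = 3.513 × 8590/8810 = 3.43 V.

V_out ≈ 3.43 V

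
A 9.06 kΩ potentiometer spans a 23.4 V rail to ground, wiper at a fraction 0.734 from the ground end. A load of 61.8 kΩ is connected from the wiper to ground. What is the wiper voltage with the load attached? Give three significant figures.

V ≈ 16.7 V

The wiper splits the pot into (1−α)R = 2.410 kΩ above and αR = 6.650 kΩ below.
Lower section ‖ load = 6.004 kΩ.
V_wiper = 23.4 × 6.004/(2.410 + 6.004) = 16.7 V.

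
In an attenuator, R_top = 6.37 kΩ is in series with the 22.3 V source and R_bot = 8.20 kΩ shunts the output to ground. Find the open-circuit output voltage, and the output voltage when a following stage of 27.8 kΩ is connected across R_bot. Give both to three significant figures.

Unloaded: 12.6 V; loaded: 11.1 V

Open-circuit: V = 22.3 × 8.20/(6.37 + 8.20) = 12.6 V.
With the load, R_bot becomes R_bot‖R_L = 6.332 kΩ, so V = 22.3 × 6.332/12.70 = 11.1 V.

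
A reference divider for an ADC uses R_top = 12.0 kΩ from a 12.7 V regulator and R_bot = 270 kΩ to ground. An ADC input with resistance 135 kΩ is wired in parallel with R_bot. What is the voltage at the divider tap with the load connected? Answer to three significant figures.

V_out ≈ 11.2 V

The load sits in parallel with R_bot: R_bot‖R_L = (270 × 135) / (270 + 135) = 90.00 kΩ.
V_out = 12.7 × 90.00 / (12.0 + 90.00) = 12.7 × 90.00/102.0 = 11.2 V.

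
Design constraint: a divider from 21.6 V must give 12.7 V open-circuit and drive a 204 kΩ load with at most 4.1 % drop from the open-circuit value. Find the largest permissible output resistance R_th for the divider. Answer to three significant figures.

Loading drop = R_th/(R_th + R_L) ≤ 0.0410, so R_th ≤ R_L · ε/(1−ε) = 204 kΩ × 0.0410/0.9590 = 8.72 kΩ.
(Any R1, R2 with R2/(R1+R2) = 0.588 and R1‖R2 ≤ 8.72 kΩ will meet the spec.)

R_th ≤ 8.72 kΩ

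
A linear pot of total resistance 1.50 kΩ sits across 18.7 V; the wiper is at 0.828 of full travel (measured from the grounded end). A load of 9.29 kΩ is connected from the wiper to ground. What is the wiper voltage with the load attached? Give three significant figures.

The wiper splits the pot into (1−α)R = 258.0 Ω above and αR = 1242 Ω below.
Lower section ‖ load = 1096 Ω.
V_wiper = 18.7 × 1096/(258.0 + 1096) = 15.1 V.

V ≈ 15.1 V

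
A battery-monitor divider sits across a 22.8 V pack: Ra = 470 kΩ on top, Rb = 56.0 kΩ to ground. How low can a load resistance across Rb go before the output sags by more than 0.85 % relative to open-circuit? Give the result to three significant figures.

R_L(min) ≈ 5.84 MΩ

Output resistance R_th = Ra‖Rb = (470 × 56.0)/526.0 = 50.04 kΩ.
The fractional drop is R_th/(R_th + R_L); requiring this ≤ 0.00850 gives R_L ≥ R_th(1/0.00850 − 1) = 50.04 × 116.6 = 5.84 MΩ.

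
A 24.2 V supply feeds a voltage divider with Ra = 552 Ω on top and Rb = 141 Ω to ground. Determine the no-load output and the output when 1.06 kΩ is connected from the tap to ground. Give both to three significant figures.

Open-circuit: V = 24.2 × 141/(552 + 141) = 4.92 V.
With the load, Rb becomes Rb‖R_L = 124.4 Ω, so V = 24.2 × 124.4/676.4 = 4.45 V.

Unloaded: 4.92 V; loaded: 4.45 V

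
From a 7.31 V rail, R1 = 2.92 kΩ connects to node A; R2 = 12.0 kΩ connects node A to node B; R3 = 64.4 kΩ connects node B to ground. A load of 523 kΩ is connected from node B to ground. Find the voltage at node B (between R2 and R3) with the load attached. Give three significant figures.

At node B, R3 is in parallel with the load: R3‖R_L = 57.34 kΩ.
Below node A the resistance is R2 + (R3‖R_L) = 69.34 kΩ, so V_A = 7.31 × 69.34/72.26 = 7.015 V.
Then V_B = V_A × (R3‖R_L)/(R2 + R3‖R_L) = 7.015 × 57.34/69.34 = 5.80 V.

V ≈ 5.80 V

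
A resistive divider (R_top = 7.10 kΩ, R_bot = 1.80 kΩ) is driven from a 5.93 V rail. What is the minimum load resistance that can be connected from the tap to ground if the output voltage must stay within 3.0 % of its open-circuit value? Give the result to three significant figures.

Output resistance R_th = R_top‖R_bot = (7.10 × 1.80)/8.900 = 1.436 kΩ.
The fractional drop is R_th/(R_th + R_L); requiring this ≤ 0.0300 gives R_L ≥ R_th(1/0.0300 − 1) = 1.436 × 32.33 = 46.4 kΩ.

R_L(min) ≈ 46.4 kΩ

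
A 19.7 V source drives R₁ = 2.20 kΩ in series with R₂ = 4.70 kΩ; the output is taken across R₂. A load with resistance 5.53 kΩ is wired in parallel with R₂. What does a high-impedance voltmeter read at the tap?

V_out ≈ 10.6 V

The load sits in parallel with R₂: R₂‖R_L = (4.70 × 5.53) / (4.70 + 5.53) = 2.541 kΩ.
V_out = 19.7 × 2.541 / (2.20 + 2.541) = 19.7 × 2.541/4.741 = 10.6 V.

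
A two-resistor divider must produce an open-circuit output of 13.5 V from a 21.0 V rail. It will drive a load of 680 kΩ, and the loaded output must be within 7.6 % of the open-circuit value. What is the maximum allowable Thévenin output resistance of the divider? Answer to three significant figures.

Loading drop = R_th/(R_th + R_L) ≤ 0.0760, so R_th ≤ R_L · ε/(1−ε) = 680 kΩ × 0.0760/0.9240 = 55.9 kΩ.
(Any R1, R2 with R2/(R1+R2) = 0.643 and R1‖R2 ≤ 55.9 kΩ will meet the spec.)

R_th ≤ 55.9 kΩ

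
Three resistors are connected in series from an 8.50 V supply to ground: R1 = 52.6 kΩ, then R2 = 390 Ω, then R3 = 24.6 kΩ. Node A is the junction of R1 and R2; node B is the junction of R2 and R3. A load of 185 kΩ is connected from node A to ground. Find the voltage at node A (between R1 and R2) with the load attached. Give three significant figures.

Below node A the series string R2+R3 = 24990 Ω sits in parallel with the 185000 Ω load: 22020 Ω.
V_A = 8.50 × 22020/(52600 + 22020) = 2.51 V.

V ≈ 2.51 V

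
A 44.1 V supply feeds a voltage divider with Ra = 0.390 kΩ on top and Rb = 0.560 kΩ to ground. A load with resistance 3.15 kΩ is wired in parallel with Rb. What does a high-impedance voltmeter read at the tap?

The load sits in parallel with Rb: Rb‖R_L = (560 × 3150) / (560 + 3150) = 475.5 Ω.
V_out = 44.1 × 475.5 / (390 + 475.5) = 44.1 × 475.5/865.5 = 24.2 V.

V_out ≈ 24.2 V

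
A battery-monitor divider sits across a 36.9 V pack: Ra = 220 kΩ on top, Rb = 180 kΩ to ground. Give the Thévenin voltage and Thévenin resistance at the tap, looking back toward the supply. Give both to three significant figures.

V_th is the open-circuit tap voltage: 36.9 × 180/(220 + 180) = 16.6 V.
With the supply zeroed, Ra and Rb appear in parallel from the tap: R_th = Ra‖Rb = (220 × 180)/400.0 = 99.0 kΩ.

V_th = 16.6 V, R_th = 99.0 kΩ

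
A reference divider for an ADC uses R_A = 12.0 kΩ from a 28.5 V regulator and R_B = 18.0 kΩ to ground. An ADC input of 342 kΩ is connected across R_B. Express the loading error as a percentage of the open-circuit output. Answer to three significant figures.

The divider's output (Thévenin) resistance is R_A‖R_B = 7.200 kΩ.
Fractional drop under load = R_th/(R_th + R_L) = 7.200 / (7.200 + 342) = 0.02062.
So the output falls by 2.06 %.

2.06 %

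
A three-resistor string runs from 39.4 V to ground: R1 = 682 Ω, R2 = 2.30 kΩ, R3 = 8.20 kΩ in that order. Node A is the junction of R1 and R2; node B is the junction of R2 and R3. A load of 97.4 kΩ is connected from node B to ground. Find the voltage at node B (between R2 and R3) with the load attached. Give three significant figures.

V ≈ 28.3 V

At node B, R3 is in parallel with the load: R3‖R_L = 7563 Ω.
Below node A the resistance is R2 + (R3‖R_L) = 9863 Ω, so V_A = 39.4 × 9863/10550 = 36.85 V.
Then V_B = V_A × (R3‖R_L)/(R2 + R3‖R_L) = 36.85 × 7563/9863 = 28.3 V.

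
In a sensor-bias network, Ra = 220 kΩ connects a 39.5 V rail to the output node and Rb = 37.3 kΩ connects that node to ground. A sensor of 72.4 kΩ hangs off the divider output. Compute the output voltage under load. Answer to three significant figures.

V_out ≈ 3.98 V

The load sits in parallel with Rb: Rb‖R_L = (37.3 × 72.4) / (37.3 + 72.4) = 24.62 kΩ.
V_out = 39.5 × 24.62 / (220 + 24.62) = 39.5 × 24.62/244.6 = 3.98 V.
(Unloaded it would have been 5.73 V.)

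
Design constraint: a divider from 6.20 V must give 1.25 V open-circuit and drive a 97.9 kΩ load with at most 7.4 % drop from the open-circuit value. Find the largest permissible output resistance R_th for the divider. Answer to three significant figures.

Loading drop = R_th/(R_th + R_L) ≤ 0.0740, so R_th ≤ R_L · ε/(1−ε) = 97.9 kΩ × 0.0740/0.9260 = 7.82 kΩ.
(Any R1, R2 with R2/(R1+R2) = 0.202 and R1‖R2 ≤ 7.82 kΩ will meet the spec.)

R_th ≤ 7.82 kΩ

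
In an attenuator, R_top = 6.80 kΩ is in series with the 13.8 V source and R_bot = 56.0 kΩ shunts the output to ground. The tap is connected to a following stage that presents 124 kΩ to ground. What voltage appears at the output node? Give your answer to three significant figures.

The load sits in parallel with R_bot: R_bot‖R_L = (56.0 × 124) / (56.0 + 124) = 38.58 kΩ.
V_out = 13.8 × 38.58 / (6.80 + 38.58) = 13.8 × 38.58/45.38 = 11.7 V.

V_out ≈ 11.7 V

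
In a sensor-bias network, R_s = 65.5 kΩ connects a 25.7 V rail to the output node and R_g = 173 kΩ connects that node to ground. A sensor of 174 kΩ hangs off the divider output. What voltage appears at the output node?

The load sits in parallel with R_g: R_g‖R_L = (173 × 174) / (173 + 174) = 86.75 kΩ.
V_out = 25.7 × 86.75 / (65.5 + 86.75) = 25.7 × 86.75/152.2 = 14.6 V.

V_out ≈ 14.6 V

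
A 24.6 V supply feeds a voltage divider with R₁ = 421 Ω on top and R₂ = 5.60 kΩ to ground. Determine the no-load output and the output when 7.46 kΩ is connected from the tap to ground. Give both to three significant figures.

Open-circuit: V = 24.6 × 5600/(421 + 5600) = 22.9 V.
With the load, R₂ becomes R₂‖R_L = 3199 Ω, so V = 24.6 × 3199/3620 = 21.7 V.

Unloaded: 22.9 V; loaded: 21.7 V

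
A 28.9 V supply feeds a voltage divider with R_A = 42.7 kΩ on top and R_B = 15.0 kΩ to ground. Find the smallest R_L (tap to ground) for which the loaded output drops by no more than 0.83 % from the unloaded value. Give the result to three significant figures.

Output resistance R_th = R_A‖R_B = (42.7 × 15.0)/57.70 = 11.10 kΩ.
The fractional drop is R_th/(R_th + R_L); requiring this ≤ 0.00830 gives R_L ≥ R_th(1/0.00830 − 1) = 11.10 × 119.5 = 1.33 MΩ.

R_L(min) ≈ 1.33 MΩ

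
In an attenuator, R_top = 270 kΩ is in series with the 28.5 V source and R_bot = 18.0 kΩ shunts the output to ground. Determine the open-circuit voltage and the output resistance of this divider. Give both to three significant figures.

V_th = 1.78 V, R_th = 16.9 kΩ

V_th is the open-circuit tap voltage: 28.5 × 18.0/(270 + 18.0) = 1.78 V.
With the supply zeroed, R_top and R_bot appear in parallel from the tap: R_th = R_top‖R_bot = (270 × 18.0)/288.0 = 16.9 kΩ.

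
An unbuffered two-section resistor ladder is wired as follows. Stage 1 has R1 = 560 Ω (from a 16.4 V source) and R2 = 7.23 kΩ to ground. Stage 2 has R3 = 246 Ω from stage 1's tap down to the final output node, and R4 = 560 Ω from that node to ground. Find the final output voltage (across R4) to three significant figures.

Stage 2 presents R3+R4 = 806.0 Ω as a load on stage 1's tap.
Stage 1's lower leg becomes R2‖(R3+R4) = 725.2 Ω, so V_mid = 16.4 × 725.2/1285 = 9.254 V.
Stage 2 is itself unloaded: V_out = V_mid × R4/(R3+R4) = 9.254 × 560/806.0 = 6.43 V.

V_out ≈ 6.43 V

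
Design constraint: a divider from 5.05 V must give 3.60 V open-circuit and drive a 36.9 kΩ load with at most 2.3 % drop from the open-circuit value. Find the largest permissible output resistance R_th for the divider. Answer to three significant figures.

Loading drop = R_th/(R_th + R_L) ≤ 0.0230, so R_th ≤ R_L · ε/(1−ε) = 36.9 kΩ × 0.0230/0.9770 = 869 Ω.
(Any R1, R2 with R2/(R1+R2) = 0.713 and R1‖R2 ≤ 869 Ω will meet the spec.)

R_th ≤ 869 Ω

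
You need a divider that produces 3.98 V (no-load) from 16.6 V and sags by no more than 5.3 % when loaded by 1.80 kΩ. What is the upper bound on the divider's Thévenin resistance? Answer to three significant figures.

Loading drop = R_th/(R_th + R_L) ≤ 0.0530, so R_th ≤ R_L · ε/(1−ε) = 1.80 kΩ × 0.0530/0.9470 = 101 Ω.

R_th ≤ 101 Ω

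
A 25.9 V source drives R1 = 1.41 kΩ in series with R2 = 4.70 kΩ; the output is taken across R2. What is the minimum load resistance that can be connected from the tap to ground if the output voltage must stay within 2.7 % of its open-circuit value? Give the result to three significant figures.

Output resistance R_th = R1‖R2 = (1.41 × 4.70)/6.110 = 1.085 kΩ.
The fractional drop is R_th/(R_th + R_L); requiring this ≤ 0.0270 gives R_L ≥ R_th(1/0.0270 − 1) = 1.085 × 36.04 = 39.1 kΩ.

R_L(min) ≈ 39.1 kΩ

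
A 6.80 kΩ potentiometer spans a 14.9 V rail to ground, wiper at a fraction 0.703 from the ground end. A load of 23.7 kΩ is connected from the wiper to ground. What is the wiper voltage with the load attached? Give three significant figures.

The wiper splits the pot into (1−α)R = 2.020 kΩ above and αR = 4.780 kΩ below.
Lower section ‖ load = 3.978 kΩ.
V_wiper = 14.9 × 3.978/(2.020 + 3.978) = 9.88 V.

V ≈ 9.88 V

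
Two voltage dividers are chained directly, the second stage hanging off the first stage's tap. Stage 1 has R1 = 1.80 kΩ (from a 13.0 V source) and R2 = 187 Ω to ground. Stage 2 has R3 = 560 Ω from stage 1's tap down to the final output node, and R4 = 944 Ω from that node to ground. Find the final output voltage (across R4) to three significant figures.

Stage 2 presents R3+R4 = 1504 Ω as a load on stage 1's tap.
Stage 1's lower leg becomes R2‖(R3+R4) = 166.3 Ω, so V_mid = 13.0 × 166.3/1966 = 1.100 V.
Stage 2 is itself unloaded: V_out = V_mid × R4/(R3+R4) = 1.100 × 944/1504 = 0.690 V.

V_out ≈ 0.690 V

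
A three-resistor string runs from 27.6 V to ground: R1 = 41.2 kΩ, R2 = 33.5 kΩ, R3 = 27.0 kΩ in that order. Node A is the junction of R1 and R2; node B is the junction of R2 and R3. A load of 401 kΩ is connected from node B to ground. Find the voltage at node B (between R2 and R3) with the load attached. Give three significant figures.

At node B, R3 is in parallel with the load: R3‖R_L = 25.30 kΩ.
Below node A the resistance is R2 + (R3‖R_L) = 58.80 kΩ, so V_A = 27.6 × 58.80/100.0 = 16.23 V.
Then V_B = V_A × (R3‖R_L)/(R2 + R3‖R_L) = 16.23 × 25.30/58.80 = 6.98 V.

V ≈ 6.98 V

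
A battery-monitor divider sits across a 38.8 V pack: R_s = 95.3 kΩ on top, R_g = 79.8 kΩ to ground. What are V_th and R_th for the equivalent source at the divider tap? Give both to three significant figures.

V_th = 17.7 V, R_th = 43.4 kΩ

V_th is the open-circuit tap voltage: 38.8 × 79.8/(95.3 + 79.8) = 17.7 V.
With the supply zeroed, R_s and R_g appear in parallel from the tap: R_th = R_s‖R_g = (95.3 × 79.8)/175.1 = 43.4 kΩ.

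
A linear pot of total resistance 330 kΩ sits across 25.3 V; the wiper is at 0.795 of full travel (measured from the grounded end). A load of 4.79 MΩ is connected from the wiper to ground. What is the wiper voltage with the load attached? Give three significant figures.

V ≈ 19.9 V

The wiper splits the pot into (1−α)R = 67.65 kΩ above and αR = 262.4 kΩ below.
Lower section ‖ load = 248.7 kΩ.
V_wiper = 25.3 × 248.7/(67.65 + 248.7) = 19.9 V.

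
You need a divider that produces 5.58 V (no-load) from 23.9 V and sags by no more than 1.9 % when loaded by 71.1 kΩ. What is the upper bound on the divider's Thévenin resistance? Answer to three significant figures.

R_th ≤ 1.38 kΩ

Loading drop = R_th/(R_th + R_L) ≤ 0.0190, so R_th ≤ R_L · ε/(1−ε) = 71.1 kΩ × 0.0190/0.9810 = 1.38 kΩ.
(Any R1, R2 with R2/(R1+R2) = 0.233 and R1‖R2 ≤ 1.38 kΩ will meet the spec.)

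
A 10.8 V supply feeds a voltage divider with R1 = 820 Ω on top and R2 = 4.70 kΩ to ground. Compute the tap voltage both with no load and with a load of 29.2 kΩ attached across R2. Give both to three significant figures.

Open-circuit: V = 10.8 × 4700/(820 + 4700) = 9.20 V.
With the load, R2 becomes R2‖R_L = 4048 Ω, so V = 10.8 × 4048/4868 = 8.98 V.

Unloaded: 9.20 V; loaded: 8.98 V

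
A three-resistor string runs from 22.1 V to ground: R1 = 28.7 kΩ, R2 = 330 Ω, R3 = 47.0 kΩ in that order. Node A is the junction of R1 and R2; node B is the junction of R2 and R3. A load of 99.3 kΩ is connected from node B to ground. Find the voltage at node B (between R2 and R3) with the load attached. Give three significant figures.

At node B, R3 is in parallel with the load: R3‖R_L = 31900 Ω.
Below node A the resistance is R2 + (R3‖R_L) = 32230 Ω, so V_A = 22.1 × 32230/60930 = 11.69 V.
Then V_B = V_A × (R3‖R_L)/(R2 + R3‖R_L) = 11.69 × 31900/32230 = 11.6 V.

V ≈ 11.6 V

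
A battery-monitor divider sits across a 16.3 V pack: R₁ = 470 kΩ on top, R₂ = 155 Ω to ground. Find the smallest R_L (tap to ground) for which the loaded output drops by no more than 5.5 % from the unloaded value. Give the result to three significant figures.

Output resistance R_th = R₁‖R₂ = (470000 × 155)/470200 = 154.9 Ω.
The fractional drop is R_th/(R_th + R_L); requiring this ≤ 0.0550 gives R_L ≥ R_th(1/0.0550 − 1) = 154.9 × 17.18 = 2.66 kΩ.

R_L(min) ≈ 2.66 kΩ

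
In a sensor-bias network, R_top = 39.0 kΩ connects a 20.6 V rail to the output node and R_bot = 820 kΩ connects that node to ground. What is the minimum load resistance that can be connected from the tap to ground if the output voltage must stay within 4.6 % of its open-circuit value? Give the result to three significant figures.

Output resistance R_th = R_top‖R_bot = (39.0 × 820)/859.0 = 37.23 kΩ.
The fractional drop is R_th/(R_th + R_L); requiring this ≤ 0.0460 gives R_L ≥ R_th(1/0.0460 − 1) = 37.23 × 20.74 = 772 kΩ.

R_L(min) ≈ 772 kΩ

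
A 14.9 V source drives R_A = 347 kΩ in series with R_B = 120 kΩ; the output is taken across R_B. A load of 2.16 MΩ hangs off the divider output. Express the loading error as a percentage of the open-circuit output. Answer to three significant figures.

The divider's output (Thévenin) resistance is R_A‖R_B = 89.16 kΩ.
Fractional drop under load = R_th/(R_th + R_L) = 89.16 / (89.16 + 2160) = 0.03964.
So the output falls by 3.96 %.

3.96 %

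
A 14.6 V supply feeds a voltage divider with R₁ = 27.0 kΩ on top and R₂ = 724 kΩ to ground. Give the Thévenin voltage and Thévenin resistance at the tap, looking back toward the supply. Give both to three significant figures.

V_th = 14.1 V, R_th = 26.0 kΩ

V_th is the open-circuit tap voltage: 14.6 × 724/(27.0 + 724) = 14.1 V.
With the supply zeroed, R₁ and R₂ appear in parallel from the tap: R_th = R₁‖R₂ = (27.0 × 724)/751.0 = 26.0 kΩ.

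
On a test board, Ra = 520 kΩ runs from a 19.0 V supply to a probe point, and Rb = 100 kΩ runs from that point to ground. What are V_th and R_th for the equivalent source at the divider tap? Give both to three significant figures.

V_th = 3.06 V, R_th = 83.9 kΩ

V_th is the open-circuit tap voltage: 19.0 × 100/(520 + 100) = 3.06 V.
With the supply zeroed, Ra and Rb appear in parallel from the tap: R_th = Ra‖Rb = (520 × 100)/620.0 = 83.9 kΩ.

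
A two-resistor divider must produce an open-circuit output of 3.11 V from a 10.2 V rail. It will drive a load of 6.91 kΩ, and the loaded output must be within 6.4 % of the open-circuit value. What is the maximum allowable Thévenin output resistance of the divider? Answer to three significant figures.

Loading drop = R_th/(R_th + R_L) ≤ 0.0640, so R_th ≤ R_L · ε/(1−ε) = 6.91 kΩ × 0.0640/0.9360 = 472 Ω.
(Any R1, R2 with R2/(R1+R2) = 0.305 and R1‖R2 ≤ 472 Ω will meet the spec.)

R_th ≤ 472 Ω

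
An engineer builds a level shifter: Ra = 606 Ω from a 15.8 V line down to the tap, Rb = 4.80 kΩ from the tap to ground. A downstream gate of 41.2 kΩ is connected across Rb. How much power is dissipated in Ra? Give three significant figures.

Total resistance from the source is Ra + (Rb‖R_L) = 4905 Ω, so I = 15.8/4905 Ω = 3.221 mA.
P = I²·Ra = (3.221 mA)² × 606 Ω = 6.29 mW.

P ≈ 6.29 mW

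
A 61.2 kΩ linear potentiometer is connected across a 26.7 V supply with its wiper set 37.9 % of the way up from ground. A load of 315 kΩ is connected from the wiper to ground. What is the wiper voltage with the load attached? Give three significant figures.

V ≈ 9.68 V

The wiper splits the pot into (1−α)R = 38.01 kΩ above and αR = 23.19 kΩ below.
Lower section ‖ load = 21.60 kΩ.
V_wiper = 26.7 × 21.60/(38.01 + 21.60) = 9.68 V.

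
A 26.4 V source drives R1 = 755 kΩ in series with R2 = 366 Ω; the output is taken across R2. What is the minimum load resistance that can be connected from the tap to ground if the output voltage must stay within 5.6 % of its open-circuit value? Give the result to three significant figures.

Output resistance R_th = R1‖R2 = (755000 × 366)/755400 = 365.8 Ω.
The fractional drop is R_th/(R_th + R_L); requiring this ≤ 0.0560 gives R_L ≥ R_th(1/0.0560 − 1) = 365.8 × 16.86 = 6.17 kΩ.

R_L(min) ≈ 6.17 kΩ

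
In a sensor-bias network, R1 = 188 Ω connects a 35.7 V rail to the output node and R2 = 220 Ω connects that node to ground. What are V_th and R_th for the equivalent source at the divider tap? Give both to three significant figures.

V_th = 19.3 V, R_th = 101 Ω

V_th is the open-circuit tap voltage: 35.7 × 220/(188 + 220) = 19.3 V.
With the supply zeroed, R1 and R2 appear in parallel from the tap: R_th = R1‖R2 = (188 × 220)/408.0 = 101 Ω.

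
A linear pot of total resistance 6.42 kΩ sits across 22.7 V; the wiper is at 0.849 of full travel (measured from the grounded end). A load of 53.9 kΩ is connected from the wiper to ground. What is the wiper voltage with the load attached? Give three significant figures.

V ≈ 19.0 V

The wiper splits the pot into (1−α)R = 969.4 Ω above and αR = 5451 Ω below.
Lower section ‖ load = 4950 Ω.
V_wiper = 22.7 × 4950/(969.4 + 4950) = 19.0 V.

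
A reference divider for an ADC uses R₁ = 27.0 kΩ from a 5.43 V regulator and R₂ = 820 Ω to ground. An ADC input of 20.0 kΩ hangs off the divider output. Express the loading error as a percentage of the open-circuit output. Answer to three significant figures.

The divider's output (Thévenin) resistance is R₁‖R₂ = 795.8 Ω.
Fractional drop under load = R_th/(R_th + R_L) = 795.8 / (795.8 + 20000) = 0.03827.
So the output falls by 3.83 %.

3.83 %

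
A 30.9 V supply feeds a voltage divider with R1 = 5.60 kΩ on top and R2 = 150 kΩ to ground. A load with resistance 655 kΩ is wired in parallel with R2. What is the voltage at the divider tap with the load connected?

The load sits in parallel with R2: R2‖R_L = (150 × 655) / (150 + 655) = 122.0 kΩ.
V_out = 30.9 × 122.0 / (5.60 + 122.0) = 30.9 × 122.0/127.6 = 29.5 V.

V_out ≈ 29.5 V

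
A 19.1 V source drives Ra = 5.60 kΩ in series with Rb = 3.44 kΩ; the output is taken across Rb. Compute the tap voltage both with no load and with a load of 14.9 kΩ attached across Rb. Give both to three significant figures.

Unloaded: 7.27 V; loaded: 6.36 V

Open-circuit: V = 19.1 × 3.44/(5.60 + 3.44) = 7.27 V.
With the load, Rb becomes Rb‖R_L = 2.795 kΩ, so V = 19.1 × 2.795/8.395 = 6.36 V.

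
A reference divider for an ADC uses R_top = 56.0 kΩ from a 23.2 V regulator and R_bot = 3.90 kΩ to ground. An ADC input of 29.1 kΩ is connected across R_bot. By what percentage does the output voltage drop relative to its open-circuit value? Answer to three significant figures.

Unloaded V = 23.2 × 3.90/59.90 = 1.5105 V.
Loaded: R_bot‖R_L = 3.439 kΩ, giving V = 23.2 × 3.439/59.44 = 1.3423 V.
Drop = (1.5105 − 1.3423) / 1.5105 = 11.1 %.

11.1 %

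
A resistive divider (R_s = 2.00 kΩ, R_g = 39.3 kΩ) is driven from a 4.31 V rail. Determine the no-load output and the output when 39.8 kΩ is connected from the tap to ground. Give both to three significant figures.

Unloaded: 4.10 V; loaded: 3.91 V

Open-circuit: V = 4.31 × 39.3/(2.00 + 39.3) = 4.10 V.
With the load, R_g becomes R_g‖R_L = 19.77 kΩ, so V = 4.31 × 19.77/21.77 = 3.91 V.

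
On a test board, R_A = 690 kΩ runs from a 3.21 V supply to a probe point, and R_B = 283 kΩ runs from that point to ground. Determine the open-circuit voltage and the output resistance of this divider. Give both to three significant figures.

V_th is the open-circuit tap voltage: 3.21 × 283/(690 + 283) = 0.934 V.
With the supply zeroed, R_A and R_B appear in parallel from the tap: R_th = R_A‖R_B = (690 × 283)/973.0 = 201 kΩ.

V_th = 0.934 V, R_th = 201 kΩ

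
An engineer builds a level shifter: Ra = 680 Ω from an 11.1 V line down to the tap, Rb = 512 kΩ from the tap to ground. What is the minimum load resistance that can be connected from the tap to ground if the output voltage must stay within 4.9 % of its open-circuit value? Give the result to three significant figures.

R_L(min) ≈ 13.2 kΩ

Output resistance R_th = Ra‖Rb = (680 × 512000)/512700 = 679.1 Ω.
The fractional drop is R_th/(R_th + R_L); requiring this ≤ 0.0490 gives R_L ≥ R_th(1/0.0490 − 1) = 679.1 × 19.41 = 13.2 kΩ.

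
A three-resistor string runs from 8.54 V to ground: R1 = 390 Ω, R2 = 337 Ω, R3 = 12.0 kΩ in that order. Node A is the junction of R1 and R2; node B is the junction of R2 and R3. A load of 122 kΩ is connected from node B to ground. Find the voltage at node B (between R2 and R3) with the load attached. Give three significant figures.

V ≈ 8.01 V

At node B, R3 is in parallel with the load: R3‖R_L = 10930 Ω.
Below node A the resistance is R2 + (R3‖R_L) = 11260 Ω, so V_A = 8.54 × 11260/11650 = 8.254 V.
Then V_B = V_A × (R3‖R_L)/(R2 + R3‖R_L) = 8.254 × 10930/11260 = 8.01 V.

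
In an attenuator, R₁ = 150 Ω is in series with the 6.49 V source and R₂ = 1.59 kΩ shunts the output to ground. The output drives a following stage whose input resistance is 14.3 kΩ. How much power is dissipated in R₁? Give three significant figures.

Total resistance from the source is R₁ + (R₂‖R_L) = 1581 Ω, so I = 6.49/1581 Ω = 4.105 mA.
P = I²·R₁ = (4.105 mA)² × 150 Ω = 2.53 mW.

P ≈ 2.53 mW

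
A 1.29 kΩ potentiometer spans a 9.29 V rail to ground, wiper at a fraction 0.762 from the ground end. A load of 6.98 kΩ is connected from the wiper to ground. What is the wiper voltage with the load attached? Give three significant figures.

V ≈ 6.85 V

The wiper splits the pot into (1−α)R = 307.0 Ω above and αR = 983.0 Ω below.
Lower section ‖ load = 861.6 Ω.
V_wiper = 9.29 × 861.6/(307.0 + 861.6) = 6.85 V.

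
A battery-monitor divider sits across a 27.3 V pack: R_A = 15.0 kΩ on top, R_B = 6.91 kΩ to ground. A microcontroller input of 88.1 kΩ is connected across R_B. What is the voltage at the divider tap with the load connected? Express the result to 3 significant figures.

The load sits in parallel with R_B: R_B‖R_L = (6.91 × 88.1) / (6.91 + 88.1) = 6.407 kΩ.
V_out = 27.3 × 6.407 / (15.0 + 6.407) = 27.3 × 6.407/21.41 = 8.17 V.

V_out ≈ 8.17 V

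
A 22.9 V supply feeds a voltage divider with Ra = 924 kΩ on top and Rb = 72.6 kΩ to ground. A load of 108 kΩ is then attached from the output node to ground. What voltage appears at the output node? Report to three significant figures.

The load sits in parallel with Rb: Rb‖R_L = (72.6 × 108) / (72.6 + 108) = 43.42 kΩ.
V_out = 22.9 × 43.42 / (924 + 43.42) = 22.9 × 43.42/967.4 = 1.03 V.

V_out ≈ 1.03 V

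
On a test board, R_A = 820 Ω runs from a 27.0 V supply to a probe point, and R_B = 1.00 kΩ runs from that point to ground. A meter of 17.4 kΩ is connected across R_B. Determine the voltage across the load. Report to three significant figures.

The load sits in parallel with R_B: R_B‖R_L = (1000 × 17400) / (1000 + 17400) = 945.7 Ω.
V_out = 27.0 × 945.7 / (820 + 945.7) = 27.0 × 945.7/1766 = 14.5 V.
(Unloaded it would have been 14.8 V.)

V_out ≈ 14.5 V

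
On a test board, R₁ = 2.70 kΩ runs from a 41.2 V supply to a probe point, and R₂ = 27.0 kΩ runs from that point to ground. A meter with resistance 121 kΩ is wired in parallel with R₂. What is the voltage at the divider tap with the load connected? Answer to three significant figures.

V_out ≈ 36.7 V

The load sits in parallel with R₂: R₂‖R_L = (27.0 × 121) / (27.0 + 121) = 22.07 kΩ.
V_out = 41.2 × 22.07 / (2.70 + 22.07) = 41.2 × 22.07/24.77 = 36.7 V.
(Unloaded it would have been 37.5 V.)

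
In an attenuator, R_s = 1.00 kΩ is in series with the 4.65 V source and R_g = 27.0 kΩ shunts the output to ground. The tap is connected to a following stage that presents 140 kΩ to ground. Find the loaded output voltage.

V_out ≈ 4.45 V

The load sits in parallel with R_g: R_g‖R_L = (27.0 × 140) / (27.0 + 140) = 22.63 kΩ.
V_out = 4.65 × 22.63 / (1.00 + 22.63) = 4.65 × 22.63/23.63 = 4.45 V.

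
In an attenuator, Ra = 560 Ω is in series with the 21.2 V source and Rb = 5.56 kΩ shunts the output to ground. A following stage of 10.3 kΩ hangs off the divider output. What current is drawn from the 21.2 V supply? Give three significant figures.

Rb‖R_L = 3611 Ω, so the source sees Ra + Rb‖R_L = 4171 Ω.
I = 21.2 V / 4171 Ω = 5.08 mA.

I ≈ 5.08 mA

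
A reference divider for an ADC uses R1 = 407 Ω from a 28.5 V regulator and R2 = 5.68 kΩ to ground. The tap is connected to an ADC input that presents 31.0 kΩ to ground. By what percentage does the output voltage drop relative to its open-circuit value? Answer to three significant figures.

The divider's output (Thévenin) resistance is R1‖R2 = 379.8 Ω.
Fractional drop under load = R_th/(R_th + R_L) = 379.8 / (379.8 + 31000) = 0.01210.
So the output falls by 1.21 %.

1.21 %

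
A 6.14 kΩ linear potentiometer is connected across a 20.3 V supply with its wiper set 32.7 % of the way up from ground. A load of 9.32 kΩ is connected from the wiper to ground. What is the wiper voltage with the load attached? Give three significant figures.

V ≈ 5.80 V

The wiper splits the pot into (1−α)R = 4.132 kΩ above and αR = 2.008 kΩ below.
Lower section ‖ load = 1.652 kΩ.
V_wiper = 20.3 × 1.652/(4.132 + 1.652) = 5.80 V.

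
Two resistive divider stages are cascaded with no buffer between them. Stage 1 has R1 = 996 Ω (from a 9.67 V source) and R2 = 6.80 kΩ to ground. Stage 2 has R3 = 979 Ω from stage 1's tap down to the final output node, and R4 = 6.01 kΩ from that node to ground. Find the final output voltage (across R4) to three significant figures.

V_out ≈ 6.45 V

Stage 2 presents R3+R4 = 6989 Ω as a load on stage 1's tap.
Stage 1's lower leg becomes R2‖(R3+R4) = 3447 Ω, so V_mid = 9.67 × 3447/4443 = 7.502 V.
Stage 2 is itself unloaded: V_out = V_mid × R4/(R3+R4) = 7.502 × 6010/6989 = 6.45 V.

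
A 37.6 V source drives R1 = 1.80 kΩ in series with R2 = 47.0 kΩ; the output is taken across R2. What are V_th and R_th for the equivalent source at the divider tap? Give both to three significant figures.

V_th = 36.2 V, R_th = 1.73 kΩ

V_th is the open-circuit tap voltage: 37.6 × 47.0/(1.80 + 47.0) = 36.2 V.
With the supply zeroed, R1 and R2 appear in parallel from the tap: R_th = R1‖R2 = (1.80 × 47.0)/48.80 = 1.73 kΩ.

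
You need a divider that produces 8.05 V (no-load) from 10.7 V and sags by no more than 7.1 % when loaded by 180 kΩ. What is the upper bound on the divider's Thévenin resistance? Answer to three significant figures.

R_th ≤ 13.8 kΩ

Loading drop = R_th/(R_th + R_L) ≤ 0.0710, so R_th ≤ R_L · ε/(1−ε) = 180 kΩ × 0.0710/0.9290 = 13.8 kΩ.
(Any R1, R2 with R2/(R1+R2) = 0.752 and R1‖R2 ≤ 13.8 kΩ will meet the spec.)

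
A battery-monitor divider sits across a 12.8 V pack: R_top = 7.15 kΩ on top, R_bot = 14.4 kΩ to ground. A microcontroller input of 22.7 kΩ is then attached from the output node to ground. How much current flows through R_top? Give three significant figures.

I ≈ 0.802 mA

R_bot‖R_L = 8.811 kΩ, so the source sees R_top + R_bot‖R_L = 15.96 kΩ.
I = 12.8 V / 15.96 kΩ = 0.802 mA.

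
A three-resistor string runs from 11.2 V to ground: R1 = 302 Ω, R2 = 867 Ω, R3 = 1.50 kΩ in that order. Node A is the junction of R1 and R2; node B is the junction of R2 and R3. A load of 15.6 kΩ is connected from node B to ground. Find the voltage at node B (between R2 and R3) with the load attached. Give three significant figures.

At node B, R3 is in parallel with the load: R3‖R_L = 1368 Ω.
Below node A the resistance is R2 + (R3‖R_L) = 2235 Ω, so V_A = 11.2 × 2235/2537 = 9.867 V.
Then V_B = V_A × (R3‖R_L)/(R2 + R3‖R_L) = 9.867 × 1368/2235 = 6.04 V.

V ≈ 6.04 V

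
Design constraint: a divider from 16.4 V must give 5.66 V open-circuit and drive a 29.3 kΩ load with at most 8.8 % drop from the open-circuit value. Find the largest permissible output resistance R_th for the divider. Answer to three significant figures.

R_th ≤ 2.83 kΩ

Loading drop = R_th/(R_th + R_L) ≤ 0.0880, so R_th ≤ R_L · ε/(1−ε) = 29.3 kΩ × 0.0880/0.9120 = 2.83 kΩ.
(Any R1, R2 with R2/(R1+R2) = 0.345 and R1‖R2 ≤ 2.83 kΩ will meet the spec.)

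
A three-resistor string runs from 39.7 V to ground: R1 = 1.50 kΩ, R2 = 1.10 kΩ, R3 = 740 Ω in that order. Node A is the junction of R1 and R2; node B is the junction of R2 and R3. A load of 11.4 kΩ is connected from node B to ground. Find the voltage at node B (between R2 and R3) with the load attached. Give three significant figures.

V ≈ 8.37 V

At node B, R3 is in parallel with the load: R3‖R_L = 694.9 Ω.
Below node A the resistance is R2 + (R3‖R_L) = 1795 Ω, so V_A = 39.7 × 1795/3295 = 21.63 V.
Then V_B = V_A × (R3‖R_L)/(R2 + R3‖R_L) = 21.63 × 694.9/1795 = 8.37 V.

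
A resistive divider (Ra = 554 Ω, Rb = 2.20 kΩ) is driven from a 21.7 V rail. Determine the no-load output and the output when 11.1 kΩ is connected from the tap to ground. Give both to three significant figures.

Open-circuit: V = 21.7 × 2200/(554 + 2200) = 17.3 V.
With the load, Rb becomes Rb‖R_L = 1836 Ω, so V = 21.7 × 1836/2390 = 16.7 V.

Unloaded: 17.3 V; loaded: 16.7 V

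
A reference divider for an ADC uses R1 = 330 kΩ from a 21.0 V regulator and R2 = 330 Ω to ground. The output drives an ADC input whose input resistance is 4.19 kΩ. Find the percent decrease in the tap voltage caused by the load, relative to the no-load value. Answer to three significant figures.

The divider's output (Thévenin) resistance is R1‖R2 = 329.7 Ω.
Fractional drop under load = R_th/(R_th + R_L) = 329.7 / (329.7 + 4190) = 0.07294.
So the output falls by 7.29 %.

7.29 %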